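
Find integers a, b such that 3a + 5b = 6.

Step 1: Check solvability.
gcd(3, 5) = 1
Since 1 divides 6, solutions exist.

Step 2: Apply extended Euclidean algorithm to find gcd.
We find integers such that 3*x0 + 5*y0 = 1

Step 3: Scale the particular solution.
Multiply by 6/1 = 6:
a = 12, b = -6

Step 4: Verify.
3*(12) + 5*(-6) = 6 = 6 ✓

a = 12, b = -6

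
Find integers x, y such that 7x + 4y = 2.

Step 1: Check solvability.
gcd(7, 4) = 1
Since 1 divides 2, solutions exist.

Step 2: Apply extended Euclidean algorithm to find gcd.
We find integers such that 7*x0 + 4*y0 = 1

Step 3: Scale the particular solution.
Multiply by 2/1 = 2:
x = -2, y = 4

Step 4: Verify.
7*(-2) + 4*(4) = 2 = 2 ✓

x = -2, y = 4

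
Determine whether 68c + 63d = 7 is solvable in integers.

Step 1: Compute gcd(68, 63).
gcd(68, 63) = 1

Step 2: Check divisibility.
Does 1 divide 7? 7 = 1 x 7, so yes.

By the theorem on linear Diophantine equations, 68c + 63d = 7 has integer solutions if and only if gcd(68, 63) divides 7. Since 1 | 7, solutions exist.

Yes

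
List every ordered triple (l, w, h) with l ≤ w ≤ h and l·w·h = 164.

Iterate l from 1 to ⌊164^(1/3)⌋. For each l dividing 164, iterate w ≥ l with w dividing 164/l, and set h = 164/(l·w).
Triples found (4): (1×1×164), (1×2×82), (1×4×41), (2×2×41)

(1×1×164), (1×2×82), (1×4×41), (2×2×41)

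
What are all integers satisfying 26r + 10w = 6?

Step 1: Compute gcd(26, 10) = 2.
Since 2 divides 6, solutions exist.

Step 2: Find a particular solution using extended Euclidean algorithm.
We get r₀ = 6, w₀ = -15.
Check: 26*6 + 10*-15 = 6 = 6 ✓

Step 3: Write the general solution.
r = 6 + (10/2)t = 6 + 5t
w = -15 - (26/2)t = -15 - 13t
for any integer t.

r = 6 + 5t, w = -15 - 13t for integer t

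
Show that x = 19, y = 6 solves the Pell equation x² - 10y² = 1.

Compute x² = 19² = 361
Compute 10y² = 10·6² = 10·36 = 360
x² - 10y² = 361 - 360 = 1
Since this equals 1, (19, 6) is a solution.

Yes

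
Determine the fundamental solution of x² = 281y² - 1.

We need x² = 281y² - 1. Try successive y:
y = 1: x² = 281·1² - 1 = 280, not a perfect square
y = 2: x² = 281·2² - 1 = 1123, not a perfect square
y = 3: x² = 281·3² - 1 = 2528, not a perfect square
...
y = 63445: x² = 281·63445² - 1 = 1131100315024 = 1063532² ✓
Check: 1063532² - 281·63445² = 1131100315024 - 1131100315025 = -1 ✓

x = 1063532, y = 63445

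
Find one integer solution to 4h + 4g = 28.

Step 1: Check solvability.
gcd(4, 4) = 4
Since 4 divides 28, solutions exist.

Step 2: Apply extended Euclidean algorithm to find gcd.
We find integers such that 4*x0 + 4*y0 = 4

Step 3: Scale the particular solution.
Multiply by 28/4 = 7:
h = 0, g = 7

Step 4: Verify.
4*(0) + 4*(7) = 28 = 28 ✓

h = 0, g = 7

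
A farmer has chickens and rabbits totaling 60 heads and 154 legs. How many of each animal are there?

Let c = chickens, r = rabbits.
Heads: c + r = 60
Legs: 2c + 4r = 154
From the first equation, c = 60 - r. Substitute:
2(60 - r) + 4r = 154
120 + 2r = 154
r = (154 - 120)/2 = 17
c = 60 - 17 = 43

Chickens: 43, Rabbits: 17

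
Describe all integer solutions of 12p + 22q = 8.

Step 1: Compute gcd(12, 22) = 2.
Since 2 divides 8, solutions exist.

Step 2: Find a particular solution using extended Euclidean algorithm.
We get p₀ = 8, q₀ = -4.
Check: 12*8 + 22*-4 = 8 = 8 ✓

Step 3: Write the general solution.
p = 8 + (22/2)t = 8 + 11t
q = -4 - (12/2)t = -4 - 6t
for any integer t.

p = 8 + 11t, q = -4 - 6t for integer t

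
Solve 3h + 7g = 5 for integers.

Step 1: Check solvability.
gcd(3, 7) = 1
Since 1 divides 5, solutions exist.

Step 2: Apply extended Euclidean algorithm to find gcd.
We find integers such that 3*x0 + 7*y0 = 1

Step 3: Scale the particular solution.
Multiply by 5/1 = 5:
h = -10, g = 5

Step 4: Verify.
3*(-10) + 7*(5) = 5 = 5 ✓

h = -10, g = 5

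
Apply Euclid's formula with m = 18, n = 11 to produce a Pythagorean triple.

a = m² - n² = 18² - 11² = 324 - 121 = 203
b = 2mn = 2·18·11 = 396
c = m² + n² = 324 + 121 = 445
Verify: 203² + 396² = 41209 + 156816 = 198025 = 445² ✓

(203, 396, 445)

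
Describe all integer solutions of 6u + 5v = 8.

Step 1: Compute gcd(6, 5) = 1.
Since 1 divides 8, solutions exist.

Step 2: Find a particular solution using extended Euclidean algorithm.
We get u₀ = 8, v₀ = -8.
Check: 6*8 + 5*-8 = 8 = 8 ✓

Step 3: Write the general solution.
u = 8 + (5/1)t = 8 + 5t
v = -8 - (6/1)t = -8 - 6t
for any integer t.

u = 8 + 5t, v = -8 - 6t for integer t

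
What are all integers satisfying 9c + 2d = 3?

Step 1: Compute gcd(9, 2) = 1.
Since 1 divides 3, solutions exist.

Step 2: Find a particular solution using extended Euclidean algorithm.
We get c₀ = 3, d₀ = -12.
Check: 9*3 + 2*-12 = 3 = 3 ✓

Step 3: Write the general solution.
c = 3 + (2/1)t = 3 + 2t
d = -12 - (9/1)t = -12 - 9t
for any integer t.

c = 3 + 2t, d = -12 - 9t for integer t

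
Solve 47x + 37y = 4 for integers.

Step 1: Check solvability.
gcd(47, 37) = 1
Since 1 divides 4, solutions exist.

Step 2: Apply extended Euclidean algorithm to find gcd.
We find integers such that 47*x0 + 37*y0 = 1

Step 3: Scale the particular solution.
Multiply by 4/1 = 4:
x = -44, y = 56

Step 4: Verify.
47*(-44) + 37*(56) = 4 = 4 ✓

x = -44, y = 56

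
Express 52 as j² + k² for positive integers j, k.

We need to find integers j, k > 0 such that j² + k² = 52.
Trying j = 4: k² = 52 - 4² = 52 - 16 = 36
k = 6
Check: 4² + 6² = 16 + 36 = 52 ✓

52 = 4² + 6²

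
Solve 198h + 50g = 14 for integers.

Step 1: Check solvability.
gcd(198, 50) = 2
Since 2 divides 14, solutions exist.

Step 2: Apply extended Euclidean algorithm to find gcd.
We find integers such that 198*x0 + 50*y0 = 2

Step 3: Scale the particular solution.
Multiply by 14/2 = 7:
h = -7, g = 28

Step 4: Verify.
198*(-7) + 50*(28) = 14 = 14 ✓

h = -7, g = 28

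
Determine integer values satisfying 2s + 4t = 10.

Step 1: Check solvability.
gcd(2, 4) = 2
Since 2 divides 10, solutions exist.

Step 2: Apply extended Euclidean algorithm to find gcd.
We find integers such that 2*x0 + 4*y0 = 2

Step 3: Scale the particular solution.
Multiply by 10/2 = 5:
s = 5, t = 0

Step 4: Verify.
2*(5) + 4*(0) = 10 = 10 ✓

s = 5, t = 0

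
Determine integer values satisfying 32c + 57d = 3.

Step 1: Check solvability.
gcd(32, 57) = 1
Since 1 divides 3, solutions exist.

Step 2: Apply extended Euclidean algorithm to find gcd.
We find integers such that 32*x0 + 57*y0 = 1

Step 3: Scale the particular solution.
Multiply by 3/1 = 3:
c = -48, d = 27

Step 4: Verify.
32*(-48) + 57*(27) = 3 = 3 ✓

c = -48, d = 27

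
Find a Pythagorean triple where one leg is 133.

We need the other leg and hypotenuse such that 133² + x² = c².
Take x = 156, c = 205: 133² + 156² = 17689 + 24336 = 42025 = 205² ✓
Triple: (133, 156, 205)

(133, 156, 205)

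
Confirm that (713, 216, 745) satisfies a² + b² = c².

Compute a² + b² = 713² + 216² = 508369 + 46656 = 555025
Compute c² = 745² = 555025
Since 555025 = 555025, confirmed.

Yes, it is a Pythagorean triple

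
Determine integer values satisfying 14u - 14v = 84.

Step 1: Check solvability.
gcd(14, 14) = 14
Since 14 divides 84, solutions exist.

Step 2: Apply extended Euclidean algorithm to find gcd.
We find integers such that 14*x0 + 14*y0 = 14

Step 3: Scale the particular solution.
Multiply by 84/14 = 6:
u = 0, v = -6

Step 4: Verify.
14*(0) - 14*(-6) = 84 = 84 ✓

u = 0, v = -6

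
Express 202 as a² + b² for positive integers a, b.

We need to find integers a, b > 0 such that a² + b² = 202.
Trying a = 9: b² = 202 - 9² = 202 - 81 = 121
b = 11
Check: 9² + 11² = 81 + 121 = 202 ✓

202 = 9² + 11²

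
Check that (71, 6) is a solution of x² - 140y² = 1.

Compute x² = 71² = 5041
Compute 140y² = 140·6² = 140·36 = 5040
x² - 140y² = 5041 - 5040 = 1
Since this equals 1, (71, 6) is a solution.

Yes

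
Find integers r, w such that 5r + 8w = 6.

Step 1: Check solvability.
gcd(5, 8) = 1
Since 1 divides 6, solutions exist.

Step 2: Apply extended Euclidean algorithm to find gcd.
We find integers such that 5*x0 + 8*y0 = 1

Step 3: Scale the particular solution.
Multiply by 6/1 = 6:
r = -18, w = 12

Step 4: Verify.
5*(-18) + 8*(12) = 6 = 6 ✓

r = -18, w = 12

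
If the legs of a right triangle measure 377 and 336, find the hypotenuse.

c² = a² + b² = 377² + 336² = 142129 + 112896 = 255025
c = 505

505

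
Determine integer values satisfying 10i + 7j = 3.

Step 1: Check solvability.
gcd(10, 7) = 1
Since 1 divides 3, solutions exist.

Step 2: Apply extended Euclidean algorithm to find gcd.
We find integers such that 10*x0 + 7*y0 = 1

Step 3: Scale the particular solution.
Multiply by 3/1 = 3:
i = -6, j = 9

Step 4: Verify.
10*(-6) + 7*(9) = 3 = 3 ✓

i = -6, j = 9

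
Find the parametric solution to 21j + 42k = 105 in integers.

Step 1: Compute gcd(21, 42) = 21.
Since 21 divides 105, solutions exist.

Step 2: Find a particular solution using extended Euclidean algorithm.
We get j₀ = 5, k₀ = 0.
Check: 21*5 + 42*0 = 105 = 105 ✓

Step 3: Write the general solution.
j = 5 + (42/21)t = 5 + 2t
k = 0 - (21/21)t = 0 - 1t
for any integer t.

j = 5 + 2t, k = 0 - 1t for integer t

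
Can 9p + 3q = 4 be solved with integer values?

Step 1: Compute gcd(9, 3).
gcd(9, 3) = 3

Step 2: Check divisibility.
Does 3 divide 4? 4 = 3 x 1 + 1, so no.

By the theorem on linear Diophantine equations, 9p + 3q = 4 has integer solutions if and only if gcd(9, 3) divides 4. Since 3 does not divide 4, no solutions exist.

No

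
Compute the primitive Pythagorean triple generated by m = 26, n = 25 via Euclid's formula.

a = m² - n² = 26² - 25² = 676 - 625 = 51
b = 2mn = 2·26·25 = 1300
c = m² + n² = 676 + 625 = 1301
Verify: 51² + 1300² = 2601 + 1690000 = 1692601 = 1301² ✓

(51, 1300, 1301)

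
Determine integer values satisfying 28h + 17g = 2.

Step 1: Check solvability.
gcd(28, 17) = 1
Since 1 divides 2, solutions exist.

Step 2: Apply extended Euclidean algorithm to find gcd.
We find integers such that 28*x0 + 17*y0 = 1

Step 3: Scale the particular solution.
Multiply by 2/1 = 2:
h = -6, g = 10

Step 4: Verify.
28*(-6) + 17*(10) = 2 = 2 ✓

h = -6, g = 10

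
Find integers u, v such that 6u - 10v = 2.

Step 1: Check solvability.
gcd(6, 10) = 2
Since 2 divides 2, solutions exist.

Step 2: Apply extended Euclidean algorithm to find gcd.
We find integers such that 6*x0 + 10*y0 = 2

Step 3: Scale the particular solution.
Multiply by 2/2 = 1:
u = 2, v = 1

Step 4: Verify.
6*(2) - 10*(1) = 2 = 2 ✓

u = 2, v = 1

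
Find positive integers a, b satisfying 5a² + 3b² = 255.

Try small values of a and check whether (255 - 5a²)/3 is a perfect square.
a = 6: 5·6² = 180, so 3b² = 255 - 180 = 75, giving b² = 25, b = 5.
Check: 5·6² + 3·5² = 180 + 75 = 255 ✓

a = 6, b = 5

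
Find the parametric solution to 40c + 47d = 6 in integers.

Step 1: Compute gcd(40, 47) = 1.
Since 1 divides 6, solutions exist.

Step 2: Find a particular solution using extended Euclidean algorithm.
We get c₀ = 120, d₀ = -102.
Check: 40*120 + 47*-102 = 6 = 6 ✓

Step 3: Write the general solution.
c = 120 + (47/1)t = 120 + 47t
d = -102 - (40/1)t = -102 - 40t
for any integer t.

c = 120 + 47t, d = -102 - 40t for integer t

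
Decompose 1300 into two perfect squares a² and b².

We need to find integers a, b > 0 such that a² + b² = 1300.
Trying a = 2: b² = 1300 - 2² = 1300 - 4 = 1296
b = 36
Check: 2² + 36² = 4 + 1296 = 1300 ✓

1300 = 2² + 36²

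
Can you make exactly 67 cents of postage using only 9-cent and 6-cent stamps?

We need non-negative x, y with 9x + 6y = 67.
gcd(9, 6) = 3, and 3 does not divide 67.
No integer solutions exist, so certainly no non-negative ones.

No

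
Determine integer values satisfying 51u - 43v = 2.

Step 1: Check solvability.
gcd(51, 43) = 1
Since 1 divides 2, solutions exist.

Step 2: Apply extended Euclidean algorithm to find gcd.
We find integers such that 51*x0 + 43*y0 = 1

Step 3: Scale the particular solution.
Multiply by 2/1 = 2:
u = -32, v = -38

Step 4: Verify.
51*(-32) - 43*(-38) = 2 = 2 ✓

u = -32, v = -38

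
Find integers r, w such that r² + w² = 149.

We need to find integers r, w > 0 such that r² + w² = 149.
Trying r = 7: w² = 149 - 7² = 149 - 49 = 100
w = 10
Check: 7² + 10² = 49 + 100 = 149 ✓

149 = 7² + 10²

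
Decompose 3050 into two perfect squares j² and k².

We need to find integers j, k > 0 such that j² + k² = 3050.
Trying j = 5: k² = 3050 - 5² = 3050 - 25 = 3025
k = 55
Check: 5² + 55² = 25 + 3025 = 3050 ✓

3050 = 5² + 55²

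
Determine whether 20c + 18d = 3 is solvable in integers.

Step 1: Compute gcd(20, 18).
gcd(20, 18) = 2

Step 2: Check divisibility.
Does 2 divide 3? 3 = 2 x 1 + 1, so no.

By the theorem on linear Diophantine equations, 20c + 18d = 3 has integer solutions if and only if gcd(20, 18) divides 3. Since 2 does not divide 3, no solutions exist.

No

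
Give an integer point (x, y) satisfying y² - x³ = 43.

Try small integer x values and check whether x³ + 43 is a perfect square.
x = -3: x³ + 43 = -3³ + 43 = -27 + 43 = 16
Is 16 a perfect square? 4² = 16 ✓
So (x, y) = (-3, 4) is a solution.

x = -3, y = 4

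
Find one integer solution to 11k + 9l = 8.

Step 1: Check solvability.
gcd(11, 9) = 1
Since 1 divides 8, solutions exist.

Step 2: Apply extended Euclidean algorithm to find gcd.
We find integers such that 11*x0 + 9*y0 = 1

Step 3: Scale the particular solution.
Multiply by 8/1 = 8:
k = -32, l = 40

Step 4: Verify.
11*(-32) + 9*(40) = 8 = 8 ✓

k = -32, l = 40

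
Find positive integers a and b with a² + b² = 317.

We need to find integers a, b > 0 such that a² + b² = 317.
Trying a = 11: b² = 317 - 11² = 317 - 121 = 196
b = 14
Check: 11² + 14² = 121 + 196 = 317 ✓

317 = 11² + 14²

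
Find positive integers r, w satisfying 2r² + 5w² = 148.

Try small values of r and check whether (148 - 2r²)/5 is a perfect square.
r = 8: 2·8² = 128, so 5w² = 148 - 128 = 20, giving w² = 4, w = 2.
Check: 2·8² + 5·2² = 128 + 20 = 148 ✓

r = 8, w = 2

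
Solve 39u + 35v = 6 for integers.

Step 1: Check solvability.
gcd(39, 35) = 1
Since 1 divides 6, solutions exist.

Step 2: Apply extended Euclidean algorithm to find gcd.
We find integers such that 39*x0 + 35*y0 = 1

Step 3: Scale the particular solution.
Multiply by 6/1 = 6:
u = 54, v = -60

Step 4: Verify.
39*(54) + 35*(-60) = 6 = 6 ✓

u = 54, v = -60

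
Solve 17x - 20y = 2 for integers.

Step 1: Check solvability.
gcd(17, 20) = 1
Since 1 divides 2, solutions exist.

Step 2: Apply extended Euclidean algorithm to find gcd.
We find integers such that 17*x0 + 20*y0 = 1

Step 3: Scale the particular solution.
Multiply by 2/1 = 2:
x = -14, y = -12

Step 4: Verify.
17*(-14) - 20*(-12) = 2 = 2 ✓

x = -14, y = -12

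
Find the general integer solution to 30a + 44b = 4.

Step 1: Compute gcd(30, 44) = 2.
Since 2 divides 4, solutions exist.

Step 2: Find a particular solution using extended Euclidean algorithm.
We get a₀ = 6, b₀ = -4.
Check: 30*6 + 44*-4 = 4 = 4 ✓

Step 3: Write the general solution.
a = 6 + (44/2)t = 6 + 22t
b = -4 - (30/2)t = -4 - 15t
for any integer t.

a = 6 + 22t, b = -4 - 15t for integer t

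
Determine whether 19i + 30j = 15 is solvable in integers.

Step 1: Compute gcd(19, 30).
gcd(19, 30) = 1

Step 2: Check divisibility.
Does 1 divide 15? 15 = 1 x 15, so yes.

By the theorem on linear Diophantine equations, 19i + 30j = 15 has integer solutions if and only if gcd(19, 30) divides 15. Since 1 | 15, solutions exist.

Yes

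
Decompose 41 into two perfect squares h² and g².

We need to find integers h, g > 0 such that h² + g² = 41.
Trying h = 4: g² = 41 - 4² = 41 - 16 = 25
g = 5
Check: 4² + 5² = 16 + 25 = 41 ✓

41 = 4² + 5²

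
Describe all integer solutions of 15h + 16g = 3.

Step 1: Compute gcd(15, 16) = 1.
Since 1 divides 3, solutions exist.

Step 2: Find a particular solution using extended Euclidean algorithm.
We get h₀ = -3, g₀ = 3.
Check: 15*-3 + 16*3 = 3 = 3 ✓

Step 3: Write the general solution.
h = -3 + (16/1)t = -3 + 16t
g = 3 - (15/1)t = 3 - 15t
for any integer t.

h = -3 + 16t, g = 3 - 15t for integer t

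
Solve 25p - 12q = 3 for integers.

Step 1: Check solvability.
gcd(25, 12) = 1
Since 1 divides 3, solutions exist.

Step 2: Apply extended Euclidean algorithm to find gcd.
We find integers such that 25*x0 + 12*y0 = 1

Step 3: Scale the particular solution.
Multiply by 3/1 = 3:
p = 3, q = 6

Step 4: Verify.
25*(3) - 12*(6) = 3 = 3 ✓

p = 3, q = 6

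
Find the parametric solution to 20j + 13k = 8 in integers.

Step 1: Compute gcd(20, 13) = 1.
Since 1 divides 8, solutions exist.

Step 2: Find a particular solution using extended Euclidean algorithm.
We get j₀ = 16, k₀ = -24.
Check: 20*16 + 13*-24 = 8 = 8 ✓

Step 3: Write the general solution.
j = 16 + (13/1)t = 16 + 13t
k = -24 - (20/1)t = -24 - 20t
for any integer t.

j = 16 + 13t, k = -24 - 20t for integer t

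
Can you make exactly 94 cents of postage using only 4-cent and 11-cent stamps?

We need non-negative x, y with 4x + 11y = 94.
gcd(4, 11) = 1 divides 94, so integer solutions exist.
Search for a non-negative one: x = 7 gives 11y = 94 - 28 = 66, so y = 6.
Check: 4·7 + 11·6 = 94 ✓

Yes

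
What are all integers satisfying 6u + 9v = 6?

Step 1: Compute gcd(6, 9) = 3.
Since 3 divides 6, solutions exist.

Step 2: Find a particular solution using extended Euclidean algorithm.
We get u₀ = -2, v₀ = 2.
Check: 6*-2 + 9*2 = 6 = 6 ✓

Step 3: Write the general solution.
u = -2 + (9/3)t = -2 + 3t
v = 2 - (6/3)t = 2 - 2t
for any integer t.

u = -2 + 3t, v = 2 - 2t for integer t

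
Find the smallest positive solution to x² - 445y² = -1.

We need x² = 445y² - 1. Try successive y:
y = 1: x² = 445·1² - 1 = 444, not a perfect square
y = 2: x² = 445·2² - 1 = 1779, not a perfect square
y = 3: x² = 445·3² - 1 = 4004, not a perfect square
...
y = 221: x² = 445·221² - 1 = 21734244 = 4662² ✓
Check: 4662² - 445·221² = 21734244 - 21734245 = -1 ✓

x = 4662, y = 221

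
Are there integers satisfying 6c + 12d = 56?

Step 1: Compute gcd(6, 12).
gcd(6, 12) = 6

Step 2: Check divisibility.
Does 6 divide 56? 56 = 6 x 9 + 2, so no.

By the theorem on linear Diophantine equations, 6c + 12d = 56 has integer solutions if and only if gcd(6, 12) divides 56. Since 6 does not divide 56, no solutions exist.

No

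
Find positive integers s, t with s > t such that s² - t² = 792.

Factor: s² - t² = (s+t)(s-t) = 792.
We need two factors of 792 with the same parity.
Use s+t = 396 and s-t = 2 (product 396·2 = 792).
Adding: 2s = 398, so s = 199.
Subtracting: 2t = 394, so t = 197.
Check: 199² - 197² = 39601 - 38809 = 792 ✓

s = 199, t = 197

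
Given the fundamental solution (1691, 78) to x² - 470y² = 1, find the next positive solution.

Solutions to x² - Dy² = 1 are generated by powers of (x₀ + y₀√D).
The next solution satisfies x₁ + y₁√470 = (x₀ + y₀√470)², giving:
x₁ = x₀² + 470y₀² = 1691² + 470·78² = 2859481 + 2859480 = 5718961
y₁ = 2x₀y₀ = 2·1691·78 = 263796

Verify: 5718961² - 470·263796² = 32706514919521 - 32706514919520 = 1 ✓

x = 5718961, y = 263796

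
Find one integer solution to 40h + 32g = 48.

Step 1: Check solvability.
gcd(40, 32) = 8
Since 8 divides 48, solutions exist.

Step 2: Apply extended Euclidean algorithm to find gcd.
We find integers such that 40*x0 + 32*y0 = 8

Step 3: Scale the particular solution.
Multiply by 48/8 = 6:
h = 6, g = -6

Step 4: Verify.
40*(6) + 32*(-6) = 48 = 48 ✓

h = 6, g = -6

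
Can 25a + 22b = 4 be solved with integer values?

Step 1: Compute gcd(25, 22).
gcd(25, 22) = 1

Step 2: Check divisibility.
Does 1 divide 4? 4 = 1 x 4, so yes.

By the theorem on linear Diophantine equations, 25a + 22b = 4 has integer solutions if and only if gcd(25, 22) divides 4. Since 1 | 4, solutions exist.

Yes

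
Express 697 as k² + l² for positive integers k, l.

We need to find integers k, l > 0 such that k² + l² = 697.
Trying k = 11: l² = 697 - 11² = 697 - 121 = 576
l = 24
Check: 11² + 24² = 121 + 576 = 697 ✓

697 = 11² + 24²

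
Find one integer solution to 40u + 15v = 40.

Step 1: Check solvability.
gcd(40, 15) = 5
Since 5 divides 40, solutions exist.

Step 2: Apply extended Euclidean algorithm to find gcd.
We find integers such that 40*x0 + 15*y0 = 5

Step 3: Scale the particular solution.
Multiply by 40/5 = 8:
u = -8, v = 24

Step 4: Verify.
40*(-8) + 15*(24) = 40 = 40 ✓

u = -8, v = 24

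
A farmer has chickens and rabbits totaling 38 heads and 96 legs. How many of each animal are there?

Let c = chickens, r = rabbits.
Heads: c + r = 38
Legs: 2c + 4r = 96
From the first equation, c = 38 - r. Substitute:
2(38 - r) + 4r = 96
76 + 2r = 96
r = (96 - 76)/2 = 10
c = 38 - 10 = 28

Chickens: 28, Rabbits: 10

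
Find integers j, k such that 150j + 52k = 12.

Step 1: Check solvability.
gcd(150, 52) = 2
Since 2 divides 12, solutions exist.

Step 2: Apply extended Euclidean algorithm to find gcd.
We find integers such that 150*x0 + 52*y0 = 2

Step 3: Scale the particular solution.
Multiply by 12/2 = 6:
j = -54, k = 156

Step 4: Verify.
150*(-54) + 52*(156) = 12 = 12 ✓

j = -54, k = 156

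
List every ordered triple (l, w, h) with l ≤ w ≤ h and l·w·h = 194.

Iterate l from 1 to ⌊194^(1/3)⌋. For each l dividing 194, iterate w ≥ l with w dividing 194/l, and set h = 194/(l·w).
Triples found (2): (1×1×194), (1×2×97)

(1×1×194), (1×2×97)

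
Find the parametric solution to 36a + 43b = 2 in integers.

Step 1: Compute gcd(36, 43) = 1.
Since 1 divides 2, solutions exist.

Step 2: Find a particular solution using extended Euclidean algorithm.
We get a₀ = 12, b₀ = -10.
Check: 36*12 + 43*-10 = 2 = 2 ✓

Step 3: Write the general solution.
a = 12 + (43/1)t = 12 + 43t
b = -10 - (36/1)t = -10 - 36t
for any integer t.

a = 12 + 43t, b = -10 - 36t for integer t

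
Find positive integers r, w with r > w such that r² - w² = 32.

Factor: r² - w² = (r+w)(r-w) = 32.
We need two factors of 32 with the same parity.
Use r+w = 16 and r-w = 2 (product 16·2 = 32).
Adding: 2r = 18, so r = 9.
Subtracting: 2w = 14, so w = 7.
Check: 9² - 7² = 81 - 49 = 32 ✓

r = 9, w = 7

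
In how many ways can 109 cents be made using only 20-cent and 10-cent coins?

We need non-negative integers (x, y) with 20x + 10y = 109.
For each x from 0 to 5, check if (109 - 20x) is a non-negative multiple of 10.
Solutions (x, y): none
Count: 0

0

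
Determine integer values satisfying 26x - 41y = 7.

Step 1: Check solvability.
gcd(26, 41) = 1
Since 1 divides 7, solutions exist.

Step 2: Apply extended Euclidean algorithm to find gcd.
We find integers such that 26*x0 + 41*y0 = 1

Step 3: Scale the particular solution.
Multiply by 7/1 = 7:
x = -77, y = -49

Step 4: Verify.
26*(-77) - 41*(-49) = 7 = 7 ✓

x = -77, y = -49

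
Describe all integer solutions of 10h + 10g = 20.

Step 1: Compute gcd(10, 10) = 10.
Since 10 divides 20, solutions exist.

Step 2: Find a particular solution using extended Euclidean algorithm.
We get h₀ = 0, g₀ = 2.
Check: 10*0 + 10*2 = 20 = 20 ✓

Step 3: Write the general solution.
h = 0 + (10/10)t = 0 + 1t
g = 2 - (10/10)t = 2 - 1t
for any integer t.

h = 0 + 1t, g = 2 - 1t for integer t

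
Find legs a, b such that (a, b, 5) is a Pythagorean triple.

We need a² + b² = 5² = 25.
Trying: 3² + 4² = 9 + 16 = 25 ✓

(3, 4, 5)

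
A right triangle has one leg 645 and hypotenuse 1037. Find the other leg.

b² = c² - a² = 1075369 - 416025 = 659344
b = 812

812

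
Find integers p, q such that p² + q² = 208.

We need to find integers p, q > 0 such that p² + q² = 208.
Trying p = 8: q² = 208 - 8² = 208 - 64 = 144
q = 12
Check: 8² + 12² = 64 + 144 = 208 ✓

208 = 8² + 12²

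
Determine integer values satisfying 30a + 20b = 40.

Step 1: Check solvability.
gcd(30, 20) = 10
Since 10 divides 40, solutions exist.

Step 2: Apply extended Euclidean algorithm to find gcd.
We find integers such that 30*x0 + 20*y0 = 10

Step 3: Scale the particular solution.
Multiply by 40/10 = 4:
a = 4, b = -4

Step 4: Verify.
30*(4) + 20*(-4) = 40 = 40 ✓

a = 4, b = -4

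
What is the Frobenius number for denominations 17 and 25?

For two coprime denominations a and b, the Frobenius number (largest value not representable as a non-negative combination) is ab - a - b.
Here gcd(17, 25) = 1, so they are coprime.
F(17, 25) = 17·25 - 17 - 25 = 425 - 42 = 383

383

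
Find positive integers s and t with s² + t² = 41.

We need to find integers s, t > 0 such that s² + t² = 41.
Trying s = 4: t² = 41 - 4² = 41 - 16 = 25
t = 5
Check: 4² + 5² = 16 + 25 = 41 ✓

41 = 4² + 5²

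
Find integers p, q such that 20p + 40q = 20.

Step 1: Check solvability.
gcd(20, 40) = 20
Since 20 divides 20, solutions exist.

Step 2: Apply extended Euclidean algorithm to find gcd.
We find integers such that 20*x0 + 40*y0 = 20

Step 3: Scale the particular solution.
Multiply by 20/20 = 1:
p = 1, q = 0

Step 4: Verify.
20*(1) + 40*(0) = 20 = 20 ✓

p = 1, q = 0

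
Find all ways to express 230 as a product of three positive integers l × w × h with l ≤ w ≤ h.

Iterate l from 1 to ⌊230^(1/3)⌋. For each l dividing 230, iterate w ≥ l with w dividing 230/l, and set h = 230/(l·w).
Triples found (5): (1×1×230), (1×2×115), (1×5×46), (1×10×23), (2×5×23)

(1×1×230), (1×2×115), (1×5×46), (1×10×23), (2×5×23)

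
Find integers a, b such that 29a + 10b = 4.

Step 1: Check solvability.
gcd(29, 10) = 1
Since 1 divides 4, solutions exist.

Step 2: Apply extended Euclidean algorithm to find gcd.
We find integers such that 29*x0 + 10*y0 = 1

Step 3: Scale the particular solution.
Multiply by 4/1 = 4:
a = -4, b = 12

Step 4: Verify.
29*(-4) + 10*(12) = 4 = 4 ✓

a = -4, b = 12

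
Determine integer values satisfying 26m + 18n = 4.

Step 1: Check solvability.
gcd(26, 18) = 2
Since 2 divides 4, solutions exist.

Step 2: Apply extended Euclidean algorithm to find gcd.
We find integers such that 26*x0 + 18*y0 = 2

Step 3: Scale the particular solution.
Multiply by 4/2 = 2:
m = -4, n = 6

Step 4: Verify.
26*(-4) + 18*(6) = 4 = 4 ✓

m = -4, n = 6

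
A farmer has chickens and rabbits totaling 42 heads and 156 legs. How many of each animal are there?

Let c = chickens, r = rabbits.
Heads: c + r = 42
Legs: 2c + 4r = 156
From the first equation, c = 42 - r. Substitute:
2(42 - r) + 4r = 156
84 + 2r = 156
r = (156 - 84)/2 = 36
c = 42 - 36 = 6

Chickens: 6, Rabbits: 36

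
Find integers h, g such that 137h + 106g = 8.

Step 1: Check solvability.
gcd(137, 106) = 1
Since 1 divides 8, solutions exist.

Step 2: Apply extended Euclidean algorithm to find gcd.
We find integers such that 137*x0 + 106*y0 = 1

Step 3: Scale the particular solution.
Multiply by 8/1 = 8:
h = -328, g = 424

Step 4: Verify.
137*(-328) + 106*(424) = 8 = 8 ✓

h = -328, g = 424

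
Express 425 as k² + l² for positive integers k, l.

We need to find integers k, l > 0 such that k² + l² = 425.
Trying k = 5: l² = 425 - 5² = 425 - 25 = 400
l = 20
Check: 5² + 20² = 25 + 400 = 425 ✓

425 = 5² + 20²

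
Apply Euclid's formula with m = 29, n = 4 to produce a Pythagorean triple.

a = m² - n² = 29² - 4² = 841 - 16 = 825
b = 2mn = 2·29·4 = 232
c = m² + n² = 841 + 16 = 857
Verify: 825² + 232² = 680625 + 53824 = 734449 = 857² ✓

(825, 232, 857)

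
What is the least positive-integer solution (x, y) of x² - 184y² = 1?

We seek the smallest positive integers (x, y) with x² - 184y² = 1, i.e., x² = 184y² + 1.
Try successive y values:
y = 1: x² = 184·1² + 1 = 185, not a perfect square
y = 2: x² = 184·2² + 1 = 737, not a perfect square
y = 3: x² = 184·3² + 1 = 1657, not a perfect square
... continuing the search (or via continued fractions) ...
y = 1794: x² = 184·1794² + 1 = 592192225, x = 24335 ✓

Verify: 24335² - 184·1794² = 592192225 - 592192224 = 1 ✓

x = 24335, y = 1794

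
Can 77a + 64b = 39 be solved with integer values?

Step 1: Compute gcd(77, 64).
gcd(77, 64) = 1

Step 2: Check divisibility.
Does 1 divide 39? 39 = 1 x 39, so yes.

By the theorem on linear Diophantine equations, 77a + 64b = 39 has integer solutions if and only if gcd(77, 64) divides 39. Since 1 | 39, solutions exist.

Yes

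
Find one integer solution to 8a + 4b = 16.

Step 1: Check solvability.
gcd(8, 4) = 4
Since 4 divides 16, solutions exist.

Step 2: Apply extended Euclidean algorithm to find gcd.
We find integers such that 8*x0 + 4*y0 = 4

Step 3: Scale the particular solution.
Multiply by 16/4 = 4:
a = 0, b = 4

Step 4: Verify.
8*(0) + 4*(4) = 16 = 16 ✓

a = 0, b = 4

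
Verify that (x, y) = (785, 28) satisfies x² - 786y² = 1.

Compute x² = 785² = 616225
Compute 786y² = 786·28² = 786·784 = 616224
x² - 786y² = 616225 - 616224 = 1
Since this equals 1, (785, 28) is a solution.

Yes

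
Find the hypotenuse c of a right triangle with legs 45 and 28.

c² = a² + b² = 45² + 28² = 2025 + 784 = 2809
c = 53

53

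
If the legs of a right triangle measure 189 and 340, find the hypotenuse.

c² = a² + b² = 189² + 340² = 35721 + 115600 = 151321
c = 389

389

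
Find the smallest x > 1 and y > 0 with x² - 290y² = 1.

We seek the smallest positive integers (x, y) with x² - 290y² = 1, i.e., x² = 290y² + 1.
Try successive y values:
y = 1: x² = 290·1² + 1 = 291, not a perfect square
y = 2: x² = 290·2² + 1 = 1161, not a perfect square
y = 3: x² = 290·3² + 1 = 2611, not a perfect square
... continuing the search (or via continued fractions) ...
y = 34: x² = 290·34² + 1 = 335241, x = 579 ✓

Verify: 579² - 290·34² = 335241 - 335240 = 1 ✓

x = 579, y = 34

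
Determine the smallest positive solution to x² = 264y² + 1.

We seek the smallest positive integers (x, y) with x² - 264y² = 1, i.e., x² = 264y² + 1.
Try successive y values:
y = 1: x² = 264·1² + 1 = 265, not a perfect square
y = 2: x² = 264·2² + 1 = 1057, not a perfect square
y = 3: x² = 264·3² + 1 = 2377, not a perfect square
... continuing the search (or via continued fractions) ...
y = 4: x² = 264·4² + 1 = 4225, x = 65 ✓

Verify: 65² - 264·4² = 4225 - 4224 = 1 ✓

x = 65, y = 4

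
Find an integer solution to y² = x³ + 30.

Try small integer x values and check whether x³ + 30 is a perfect square.
x = 19: x³ + 30 = 19³ + 30 = 6859 + 30 = 6889
Is 6889 a perfect square? 83² = 6889 ✓
So (x, y) = (19, -83) is a solution.

x = 19, y = -83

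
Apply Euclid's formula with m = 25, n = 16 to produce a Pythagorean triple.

a = m² - n² = 25² - 16² = 625 - 256 = 369
b = 2mn = 2·25·16 = 800
c = m² + n² = 625 + 256 = 881
Verify: 369² + 800² = 136161 + 640000 = 776161 = 881² ✓

(369, 800, 881)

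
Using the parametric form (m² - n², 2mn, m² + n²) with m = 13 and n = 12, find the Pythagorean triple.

a = m² - n² = 169 - 144 = 25
b = 2mn = 2·13·12 = 312
c = m² + n² = 169 + 144 = 313
Verify: 25² + 312² = 625 + 97344 = 97969 = 313² ✓

(25, 312, 313)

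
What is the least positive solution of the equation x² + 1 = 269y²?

We need x² = 269y² - 1. Try successive y:
y = 1: x² = 269·1² - 1 = 268, not a perfect square
y = 2: x² = 269·2² - 1 = 1075, not a perfect square
y = 3: x² = 269·3² - 1 = 2420, not a perfect square
...
y = 5: x² = 269·5² - 1 = 6724 = 82² ✓
Check: 82² - 269·5² = 6724 - 6725 = -1 ✓

x = 82, y = 5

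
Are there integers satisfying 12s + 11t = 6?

Step 1: Compute gcd(12, 11).
gcd(12, 11) = 1

Step 2: Check divisibility.
Does 1 divide 6? 6 = 1 x 6, so yes.

By the theorem on linear Diophantine equations, 12s + 11t = 6 has integer solutions if and only if gcd(12, 11) divides 6. Since 1 | 6, solutions exist.

Yes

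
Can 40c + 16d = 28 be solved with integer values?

Step 1: Compute gcd(40, 16).
gcd(40, 16) = 8

Step 2: Check divisibility.
Does 8 divide 28? 28 = 8 x 3 + 4, so no.

By the theorem on linear Diophantine equations, 40c + 16d = 28 has integer solutions if and only if gcd(40, 16) divides 28. Since 8 does not divide 28, no solutions exist.

No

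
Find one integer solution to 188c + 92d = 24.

Step 1: Check solvability.
gcd(188, 92) = 4
Since 4 divides 24, solutions exist.

Step 2: Apply extended Euclidean algorithm to find gcd.
We find integers such that 188*x0 + 92*y0 = 4

Step 3: Scale the particular solution.
Multiply by 24/4 = 6:
c = 6, d = -12

Step 4: Verify.
188*(6) + 92*(-12) = 24 = 24 ✓

c = 6, d = -12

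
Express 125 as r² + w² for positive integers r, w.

We need to find integers r, w > 0 such that r² + w² = 125.
Trying r = 2: w² = 125 - 2² = 125 - 4 = 121
w = 11
Check: 2² + 11² = 4 + 121 = 125 ✓

125 = 2² + 11²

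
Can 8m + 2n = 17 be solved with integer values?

Step 1: Compute gcd(8, 2).
gcd(8, 2) = 2

Step 2: Check divisibility.
Does 2 divide 17? 17 = 2 x 8 + 1, so no.

By the theorem on linear Diophantine equations, 8m + 2n = 17 has integer solutions if and only if gcd(8, 2) divides 17. Since 2 does not divide 17, no solutions exist.

No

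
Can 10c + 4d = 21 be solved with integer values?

Step 1: Compute gcd(10, 4).
gcd(10, 4) = 2

Step 2: Check divisibility.
Does 2 divide 21? 21 = 2 x 10 + 1, so no.

By the theorem on linear Diophantine equations, 10c + 4d = 21 has integer solutions if and only if gcd(10, 4) divides 21. Since 2 does not divide 21, no solutions exist.

No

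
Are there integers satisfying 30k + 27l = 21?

Step 1: Compute gcd(30, 27).
gcd(30, 27) = 3

Step 2: Check divisibility.
Does 3 divide 21? 21 = 3 x 7, so yes.

By the theorem on linear Diophantine equations, 30k + 27l = 21 has integer solutions if and only if gcd(30, 27) divides 21. Since 3 | 21, solutions exist.

Yes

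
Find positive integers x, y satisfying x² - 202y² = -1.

We need x² = 202y² - 1. Try successive y:
y = 1: x² = 202·1² - 1 = 201, not a perfect square
y = 2: x² = 202·2² - 1 = 807, not a perfect square
y = 3: x² = 202·3² - 1 = 1817, not a perfect square
...
y = 221: x² = 202·221² - 1 = 9865881 = 3141² ✓
Check: 3141² - 202·221² = 9865881 - 9865882 = -1 ✓

x = 3141, y = 221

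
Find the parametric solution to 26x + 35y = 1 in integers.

Step 1: Compute gcd(26, 35) = 1.
Since 1 divides 1, solutions exist.

Step 2: Find a particular solution using extended Euclidean algorithm.
We get x₀ = -4, y₀ = 3.
Check: 26*-4 + 35*3 = 1 = 1 ✓

Step 3: Write the general solution.
x = -4 + (35/1)t = -4 + 35t
y = 3 - (26/1)t = 3 - 26t
for any integer t.

x = -4 + 35t, y = 3 - 26t for integer t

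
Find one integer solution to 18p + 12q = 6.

Step 1: Check solvability.
gcd(18, 12) = 6
Since 6 divides 6, solutions exist.

Step 2: Apply extended Euclidean algorithm to find gcd.
We find integers such that 18*x0 + 12*y0 = 6

Step 3: Scale the particular solution.
Multiply by 6/6 = 1:
p = 1, q = -1

Step 4: Verify.
18*(1) + 12*(-1) = 6 = 6 ✓

p = 1, q = -1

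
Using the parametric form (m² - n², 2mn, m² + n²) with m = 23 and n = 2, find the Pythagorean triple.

a = m² - n² = 23² - 2² = 529 - 4 = 525
b = 2mn = 2·23·2 = 92
c = m² + n² = 529 + 4 = 533
Verify: 525² + 92² = 275625 + 8464 = 284089 = 533² ✓

(525, 92, 533)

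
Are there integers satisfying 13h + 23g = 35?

Step 1: Compute gcd(13, 23).
gcd(13, 23) = 1

Step 2: Check divisibility.
Does 1 divide 35? 35 = 1 x 35, so yes.

By the theorem on linear Diophantine equations, 13h + 23g = 35 has integer solutions if and only if gcd(13, 23) divides 35. Since 1 | 35, solutions exist.

Yes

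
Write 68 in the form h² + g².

We need to find integers h, g > 0 such that h² + g² = 68.
Trying h = 2: g² = 68 - 2² = 68 - 4 = 64
g = 8
Check: 2² + 8² = 4 + 64 = 68 ✓

68 = 2² + 8²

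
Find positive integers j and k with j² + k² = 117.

We need to find integers j, k > 0 such that j² + k² = 117.
Trying j = 6: k² = 117 - 6² = 117 - 36 = 81
k = 9
Check: 6² + 9² = 36 + 81 = 117 ✓

117 = 6² + 9²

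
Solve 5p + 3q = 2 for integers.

Step 1: Check solvability.
gcd(5, 3) = 1
Since 1 divides 2, solutions exist.

Step 2: Apply extended Euclidean algorithm to find gcd.
We find integers such that 5*x0 + 3*y0 = 1

Step 3: Scale the particular solution.
Multiply by 2/1 = 2:
p = -2, q = 4

Step 4: Verify.
5*(-2) + 3*(4) = 2 = 2 ✓

p = -2, q = 4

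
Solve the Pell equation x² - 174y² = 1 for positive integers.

We seek the smallest positive integers (x, y) with x² - 174y² = 1, i.e., x² = 174y² + 1.
Try successive y values:
y = 1: x² = 174·1² + 1 = 175, not a perfect square
y = 2: x² = 174·2² + 1 = 697, not a perfect square
y = 3: x² = 174·3² + 1 = 1567, not a perfect square
... continuing the search (or via continued fractions) ...
y = 110: x² = 174·110² + 1 = 2105401, x = 1451 ✓

Verify: 1451² - 174·110² = 2105401 - 2105400 = 1 ✓

x = 1451, y = 110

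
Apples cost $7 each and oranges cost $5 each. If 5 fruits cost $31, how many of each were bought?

Let a = apples, o = oranges.
a + o = 5
7a + 5o = 31
Substitute o = 5 - a:
7a + 5(5 - a) = 31
(7 - 5)a = 31 - 25
2a = 6
a = 3, o = 5 - 3 = 2

Apples: 3, Oranges: 2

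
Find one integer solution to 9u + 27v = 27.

Step 1: Check solvability.
gcd(9, 27) = 9
Since 9 divides 27, solutions exist.

Step 2: Apply extended Euclidean algorithm to find gcd.
We find integers such that 9*x0 + 27*y0 = 9

Step 3: Scale the particular solution.
Multiply by 27/9 = 3:
u = 3, v = 0

Step 4: Verify.
9*(3) + 27*(0) = 27 = 27 ✓

u = 3, v = 0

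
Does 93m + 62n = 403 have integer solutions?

Step 1: Compute gcd(93, 62).
gcd(93, 62) = 31

Step 2: Check divisibility.
Does 31 divide 403? 403 = 31 x 13, so yes.

By the theorem on linear Diophantine equations, 93m + 62n = 403 has integer solutions if and only if gcd(93, 62) divides 403. Since 31 | 403, solutions exist.

Yes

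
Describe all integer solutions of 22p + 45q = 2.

Step 1: Compute gcd(22, 45) = 1.
Since 1 divides 2, solutions exist.

Step 2: Find a particular solution using extended Euclidean algorithm.
We get p₀ = -4, q₀ = 2.
Check: 22*-4 + 45*2 = 2 = 2 ✓

Step 3: Write the general solution.
p = -4 + (45/1)t = -4 + 45t
q = 2 - (22/1)t = 2 - 22t
for any integer t.

p = -4 + 45t, q = 2 - 22t for integer t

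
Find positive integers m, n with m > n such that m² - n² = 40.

Factor: m² - n² = (m+n)(m-n) = 40.
We need two factors of 40 with the same parity.
Use m+n = 20 and m-n = 2 (product 20·2 = 40).
Adding: 2m = 22, so m = 11.
Subtracting: 2n = 18, so n = 9.
Check: 11² - 9² = 121 - 81 = 40 ✓

m = 11, n = 9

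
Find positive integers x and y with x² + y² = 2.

We need to find integers x, y > 0 such that x² + y² = 2.
Trying x = 1: y² = 2 - 1² = 2 - 1 = 1
y = 1
Check: 1² + 1² = 1 + 1 = 2 ✓

2 = 1² + 1²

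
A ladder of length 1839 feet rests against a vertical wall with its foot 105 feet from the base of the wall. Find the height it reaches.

The ladder, wall, and ground form a right triangle with hypotenuse 1839 and one leg 105.
By the Pythagorean theorem: h² = 1839² - 105² = 3381921 - 11025 = 3370896
h = √3370896 = 1836 feet

1836 feet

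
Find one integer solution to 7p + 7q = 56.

Step 1: Check solvability.
gcd(7, 7) = 7
Since 7 divides 56, solutions exist.

Step 2: Apply extended Euclidean algorithm to find gcd.
We find integers such that 7*x0 + 7*y0 = 7

Step 3: Scale the particular solution.
Multiply by 56/7 = 8:
p = 0, q = 8

Step 4: Verify.
7*(0) + 7*(8) = 56 = 56 ✓

p = 0, q = 8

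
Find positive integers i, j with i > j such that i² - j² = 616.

Factor: i² - j² = (i+j)(i-j) = 616.
We need two factors of 616 with the same parity.
Use i+j = 308 and i-j = 2 (product 308·2 = 616).
Adding: 2i = 310, so i = 155.
Subtracting: 2j = 306, so j = 153.
Check: 155² - 153² = 24025 - 23409 = 616 ✓

i = 155, j = 153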